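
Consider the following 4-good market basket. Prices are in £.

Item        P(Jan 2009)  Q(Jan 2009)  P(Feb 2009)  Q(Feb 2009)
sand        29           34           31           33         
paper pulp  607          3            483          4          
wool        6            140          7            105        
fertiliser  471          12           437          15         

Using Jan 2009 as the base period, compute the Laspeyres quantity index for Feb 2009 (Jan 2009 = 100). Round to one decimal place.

Laspeyres quantity index uses base-period prices as weights.
ΣP(Jan 2009)·Q(Feb 2009) = 29×33 + 607×4 + 6×105 + 471×15 = 957 + 2428 + 630 + 7065 = 11080
ΣP(Jan 2009)·Q(Jan 2009) = 29×34 + 607×3 + 6×140 + 471×12 = 986 + 1821 + 840 + 5652 = 9299
Index = 11080 / 9299 × 100 = 119.1526

119.2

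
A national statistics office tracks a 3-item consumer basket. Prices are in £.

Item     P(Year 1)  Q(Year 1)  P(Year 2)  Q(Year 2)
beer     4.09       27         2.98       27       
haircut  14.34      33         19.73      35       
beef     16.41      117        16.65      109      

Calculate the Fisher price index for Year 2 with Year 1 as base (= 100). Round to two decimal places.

107.36

Laspeyres component (base-period weights):
ΣP(Year 2)Q(Year 1) = 2.98×27 + 19.73×33 + 16.65×117 = 80.46 + 651.09 + 1948.05 = 2679.6
ΣP(Year 1)Q(Year 1) = 4.09×27 + 14.34×33 + 16.41×117 = 110.43 + 473.22 + 1919.97 = 2503.62
L = 2679.6 / 2503.62 × 100 = 107.0290
Paasche component (current-period weights):
ΣP(Year 2)Q(Year 2) = 2.98×27 + 19.73×35 + 16.65×109 = 80.46 + 690.55 + 1814.85 = 2585.86
ΣP(Year 1)Q(Year 2) = 4.09×27 + 14.34×35 + 16.41×109 = 110.43 + 501.9 + 1788.69 = 2401.02
P = 2585.86 / 2401.02 × 100 = 107.6984
Fisher = √(L × P) = √(107.0290 × 107.6984) = 107.3632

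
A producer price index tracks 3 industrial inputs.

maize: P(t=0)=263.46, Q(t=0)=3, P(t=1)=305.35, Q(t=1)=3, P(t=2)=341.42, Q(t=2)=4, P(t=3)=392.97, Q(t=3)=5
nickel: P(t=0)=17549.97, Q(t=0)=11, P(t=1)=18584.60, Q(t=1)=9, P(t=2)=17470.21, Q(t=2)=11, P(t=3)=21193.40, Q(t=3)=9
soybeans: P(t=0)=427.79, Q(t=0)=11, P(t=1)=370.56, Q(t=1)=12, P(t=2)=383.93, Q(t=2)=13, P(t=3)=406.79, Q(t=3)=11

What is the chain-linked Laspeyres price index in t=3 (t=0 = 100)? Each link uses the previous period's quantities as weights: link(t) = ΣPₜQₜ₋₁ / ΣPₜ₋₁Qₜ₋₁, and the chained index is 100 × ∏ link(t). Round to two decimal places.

120.30

Link t=0→t=1:
ΣP(t=1)Q(t=0) = 305.35×3 + 18584.60×11 + 370.56×11 = 916.05 + 204430.6 + 4076.16 = 209422.81
ΣP(t=0)Q(t=0) = 263.46×3 + 17549.97×11 + 427.79×11 = 790.38 + 193049.67 + 4705.69 = 198545.74
link = 209422.81/198545.74 = 1.054784
Link t=1→t=2:
ΣP(t=2)Q(t=1) = 341.42×3 + 17470.21×9 + 383.93×12 = 1024.26 + 157231.89 + 4607.16 = 162863.31
ΣP(t=1)Q(t=1) = 305.35×3 + 18584.60×9 + 370.56×12 = 916.05 + 167261.4 + 4446.72 = 172624.17
link = 162863.31/172624.17 = 0.943456
Link t=2→t=3:
ΣP(t=3)Q(t=2) = 392.97×4 + 21193.40×11 + 406.79×13 = 1571.88 + 233127.4 + 5288.27 = 239987.55
ΣP(t=2)Q(t=2) = 341.42×4 + 17470.21×11 + 383.93×13 = 1365.68 + 192172.31 + 4991.09 = 198529.08
link = 239987.55/198529.08 = 1.208828
Chained index = 100 × 1.054784 × 0.943456 × 1.208828 = 120.2956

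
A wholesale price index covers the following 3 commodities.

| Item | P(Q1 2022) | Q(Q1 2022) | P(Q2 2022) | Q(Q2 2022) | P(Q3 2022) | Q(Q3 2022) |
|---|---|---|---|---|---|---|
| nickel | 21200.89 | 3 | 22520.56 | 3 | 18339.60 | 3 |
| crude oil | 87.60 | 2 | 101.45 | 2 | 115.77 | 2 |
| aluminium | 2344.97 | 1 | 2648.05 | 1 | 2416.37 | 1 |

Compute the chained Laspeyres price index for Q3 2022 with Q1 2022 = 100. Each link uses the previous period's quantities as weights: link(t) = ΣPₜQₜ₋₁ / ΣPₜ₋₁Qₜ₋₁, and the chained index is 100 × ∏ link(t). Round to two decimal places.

Link Q1 2022→Q2 2022:
ΣP(Q2 2022)Q(Q1 2022) = 22520.56×3 + 101.45×2 + 2648.05×1 = 67561.68 + 202.9 + 2648.05 = 70412.63
ΣP(Q1 2022)Q(Q1 2022) = 21200.89×3 + 87.60×2 + 2344.97×1 = 63602.67 + 175.2 + 2344.97 = 66122.84
link = 70412.63/66122.84 = 1.064876
Link Q2 2022→Q3 2022:
ΣP(Q3 2022)Q(Q2 2022) = 18339.60×3 + 115.77×2 + 2416.37×1 = 55018.8 + 231.54 + 2416.37 = 57666.71
ΣP(Q2 2022)Q(Q2 2022) = 22520.56×3 + 101.45×2 + 2648.05×1 = 67561.68 + 202.9 + 2648.05 = 70412.63
link = 57666.71/70412.63 = 0.818982
Chained index = 100 × 1.064876 × 0.818982 = 87.2115

87.21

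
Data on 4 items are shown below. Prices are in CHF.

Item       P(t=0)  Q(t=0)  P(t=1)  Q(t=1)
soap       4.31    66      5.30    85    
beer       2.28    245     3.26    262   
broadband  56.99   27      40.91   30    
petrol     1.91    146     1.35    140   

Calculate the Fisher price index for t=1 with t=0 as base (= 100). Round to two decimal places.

92.31

Laspeyres component (base-period weights):
ΣP(t=1)Q(t=0) = 5.30×66 + 3.26×245 + 40.91×27 + 1.35×146 = 349.8 + 798.7 + 1104.57 + 197.1 = 2450.17
ΣP(t=0)Q(t=0) = 4.31×66 + 2.28×245 + 56.99×27 + 1.91×146 = 284.46 + 558.6 + 1538.73 + 278.86 = 2660.65
L = 2450.17 / 2660.65 × 100 = 92.0892
Paasche component (current-period weights):
ΣP(t=1)Q(t=1) = 5.30×85 + 3.26×262 + 40.91×30 + 1.35×140 = 450.5 + 854.12 + 1227.3 + 189 = 2720.92
ΣP(t=0)Q(t=1) = 4.31×85 + 2.28×262 + 56.99×30 + 1.91×140 = 366.35 + 597.36 + 1709.7 + 267.4 = 2940.81
P = 2720.92 / 2940.81 × 100 = 92.5228
Fisher = √(L × P) = √(92.0892 × 92.5228) = 92.3057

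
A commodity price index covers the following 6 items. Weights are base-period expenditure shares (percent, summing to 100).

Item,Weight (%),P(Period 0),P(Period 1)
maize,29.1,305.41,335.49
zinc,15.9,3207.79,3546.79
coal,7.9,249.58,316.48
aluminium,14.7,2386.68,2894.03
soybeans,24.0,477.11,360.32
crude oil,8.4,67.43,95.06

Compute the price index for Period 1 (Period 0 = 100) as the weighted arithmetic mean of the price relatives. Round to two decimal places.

maize: 29.1 × (335.49/305.41) = 29.1 × 1.098491 = 31.9661
zinc: 15.9 × (3546.79/3207.79) = 15.9 × 1.105680 = 17.5803
coal: 7.9 × (316.48/249.58) = 7.9 × 1.268050 = 10.0176
aluminium: 14.7 × (2894.03/2386.68) = 14.7 × 1.212576 = 17.8249
soybeans: 24.0 × (360.32/477.11) = 24.0 × 0.755214 = 18.1251
crude oil: 8.4 × (95.06/67.43) = 8.4 × 1.409758 = 11.8420
Index = Σ wᵢ·(p₁ᵢ/p₀ᵢ) = 31.9661 + 17.5803 + 10.0176 + 17.8249 + 18.1251 + 11.8420 = 107.3559

107.36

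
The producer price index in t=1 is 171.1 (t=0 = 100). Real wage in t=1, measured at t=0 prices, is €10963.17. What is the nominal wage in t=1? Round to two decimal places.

18757.98

Nominal = Real × (Index/100) = 10963.17 × (171.1/100)
        = 10963.17 × 1.711 = 18757.9839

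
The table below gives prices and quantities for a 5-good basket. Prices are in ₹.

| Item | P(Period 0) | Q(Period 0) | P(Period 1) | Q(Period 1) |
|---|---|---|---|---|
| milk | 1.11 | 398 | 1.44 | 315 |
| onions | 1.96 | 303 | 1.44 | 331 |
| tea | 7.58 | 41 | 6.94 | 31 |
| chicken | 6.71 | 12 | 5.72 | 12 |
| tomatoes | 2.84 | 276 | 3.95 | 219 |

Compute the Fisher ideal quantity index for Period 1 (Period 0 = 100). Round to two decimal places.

86.15

Laspeyres component (base-period weights):
ΣP(Period 0)Q(Period 1) = 1.11×315 + 1.96×331 + 7.58×31 + 6.71×12 + 2.84×219 = 349.65 + 648.76 + 234.98 + 80.52 + 621.96 = 1935.87
ΣP(Period 0)Q(Period 0) = 1.11×398 + 1.96×303 + 7.58×41 + 6.71×12 + 2.84×276 = 441.78 + 593.88 + 310.78 + 80.52 + 783.84 = 2210.8
L = 1935.87 / 2210.8 × 100 = 87.5642
Paasche component (current-period weights):
ΣP(Period 1)Q(Period 1) = 1.44×315 + 1.44×331 + 6.94×31 + 5.72×12 + 3.95×219 = 453.6 + 476.64 + 215.14 + 68.64 + 865.05 = 2079.07
ΣP(Period 1)Q(Period 0) = 1.44×398 + 1.44×303 + 6.94×41 + 5.72×12 + 3.95×276 = 573.12 + 436.32 + 284.54 + 68.64 + 1090.2 = 2452.82
P = 2079.07 / 2452.82 × 100 = 84.7624
Fisher = √(L × P) = √(87.5642 × 84.7624) = 86.1519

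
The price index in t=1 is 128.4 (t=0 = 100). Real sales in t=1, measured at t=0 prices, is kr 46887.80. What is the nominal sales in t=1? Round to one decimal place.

60203.9

Nominal = Real × (Index/100) = 46887.80 × (128.4/100)
        = 46887.80 × 1.284 = 60203.9352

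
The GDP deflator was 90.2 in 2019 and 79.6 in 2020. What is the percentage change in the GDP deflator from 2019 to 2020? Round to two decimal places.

-11.75%

Change = (79.6 − 90.2) / 90.2 × 100
       = -10.6 / 90.2 × 100 = -11.7517%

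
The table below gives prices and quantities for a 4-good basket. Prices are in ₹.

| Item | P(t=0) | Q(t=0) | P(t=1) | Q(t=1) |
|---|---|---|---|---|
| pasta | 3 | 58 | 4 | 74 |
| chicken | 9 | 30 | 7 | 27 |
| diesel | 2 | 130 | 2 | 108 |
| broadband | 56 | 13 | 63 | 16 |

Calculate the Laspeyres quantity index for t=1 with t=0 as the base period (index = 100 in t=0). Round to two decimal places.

Laspeyres quantity index uses base-period prices as weights.
ΣP(t=0)·Q(t=1) = 3×74 + 9×27 + 2×108 + 56×16 = 222 + 243 + 216 + 896 = 1577
ΣP(t=0)·Q(t=0) = 3×58 + 9×30 + 2×130 + 56×13 = 174 + 270 + 260 + 728 = 1432
Index = 1577 / 1432 × 100 = 110.1257

110.13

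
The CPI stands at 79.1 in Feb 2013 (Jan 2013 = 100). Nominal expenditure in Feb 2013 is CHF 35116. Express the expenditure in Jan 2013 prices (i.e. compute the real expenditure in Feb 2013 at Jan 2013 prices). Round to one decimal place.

Real = Nominal ÷ (Index/100) = 35116 ÷ (79.1/100)
     = 35116 ÷ 0.791 = 44394.4374

44394.4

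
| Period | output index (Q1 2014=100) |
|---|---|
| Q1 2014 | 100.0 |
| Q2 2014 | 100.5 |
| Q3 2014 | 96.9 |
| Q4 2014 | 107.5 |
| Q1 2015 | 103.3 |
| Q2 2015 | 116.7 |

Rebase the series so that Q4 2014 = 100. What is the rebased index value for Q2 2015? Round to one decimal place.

Rebased(Q2 2015) = 116.7 / 107.5 × 100 = 108.5581

108.6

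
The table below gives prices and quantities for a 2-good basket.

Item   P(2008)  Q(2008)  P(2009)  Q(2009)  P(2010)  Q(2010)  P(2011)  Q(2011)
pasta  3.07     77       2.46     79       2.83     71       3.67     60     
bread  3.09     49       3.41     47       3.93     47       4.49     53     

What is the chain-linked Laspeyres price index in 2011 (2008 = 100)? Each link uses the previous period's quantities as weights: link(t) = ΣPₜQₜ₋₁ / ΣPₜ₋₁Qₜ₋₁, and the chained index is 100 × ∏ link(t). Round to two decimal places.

Link 2008→2009:
ΣP(2009)Q(2008) = 2.46×77 + 3.41×49 = 189.42 + 167.09 = 356.51
ΣP(2008)Q(2008) = 3.07×77 + 3.09×49 = 236.39 + 151.41 = 387.8
link = 356.51/387.8 = 0.919314
Link 2009→2010:
ΣP(2010)Q(2009) = 2.83×79 + 3.93×47 = 223.57 + 184.71 = 408.28
ΣP(2009)Q(2009) = 2.46×79 + 3.41×47 = 194.34 + 160.27 = 354.61
link = 408.28/354.61 = 1.151349
Link 2010→2011:
ΣP(2011)Q(2010) = 3.67×71 + 4.49×47 = 260.57 + 211.03 = 471.6
ΣP(2010)Q(2010) = 2.83×71 + 3.93×47 = 200.93 + 184.71 = 385.64
link = 471.6/385.64 = 1.222902
Chained index = 100 × 0.919314 × 1.151349 × 1.222902 = 129.4383

129.44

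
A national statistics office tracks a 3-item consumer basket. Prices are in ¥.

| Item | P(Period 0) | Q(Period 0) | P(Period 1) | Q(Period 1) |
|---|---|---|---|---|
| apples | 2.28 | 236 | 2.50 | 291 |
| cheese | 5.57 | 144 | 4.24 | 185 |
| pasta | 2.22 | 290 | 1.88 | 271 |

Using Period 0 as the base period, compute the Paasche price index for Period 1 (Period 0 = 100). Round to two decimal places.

Paasche price index uses current-period quantities as weights.
ΣP(Period 1)·Q(Period 1) = 2.50×291 + 4.24×185 + 1.88×271 = 727.5 + 784.4 + 509.48 = 2021.38
ΣP(Period 0)·Q(Period 1) = 2.28×291 + 5.57×185 + 2.22×271 = 663.48 + 1030.45 + 601.62 = 2295.55
Index = 2021.38 / 2295.55 × 100 = 88.0565

88.06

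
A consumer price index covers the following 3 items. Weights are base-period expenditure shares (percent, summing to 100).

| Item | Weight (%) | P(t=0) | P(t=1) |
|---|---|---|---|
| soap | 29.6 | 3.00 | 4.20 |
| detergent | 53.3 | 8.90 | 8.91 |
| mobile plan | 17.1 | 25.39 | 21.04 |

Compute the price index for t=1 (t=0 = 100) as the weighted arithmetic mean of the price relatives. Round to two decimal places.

108.97

soap: 29.6 × (4.20/3.00) = 29.6 × 1.400000 = 41.4400
detergent: 53.3 × (8.91/8.90) = 53.3 × 1.001124 = 53.3599
mobile plan: 17.1 × (21.04/25.39) = 17.1 × 0.828673 = 14.1703
Index = Σ wᵢ·(p₁ᵢ/p₀ᵢ) = 41.4400 + 53.3599 + 14.1703 = 108.9702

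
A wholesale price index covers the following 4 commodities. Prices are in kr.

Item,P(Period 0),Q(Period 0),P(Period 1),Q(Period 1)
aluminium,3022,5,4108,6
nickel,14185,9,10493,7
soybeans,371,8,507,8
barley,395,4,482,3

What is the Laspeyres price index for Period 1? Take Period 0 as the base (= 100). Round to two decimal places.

Laspeyres price index uses base-period quantities as weights.
ΣP(Period 1)·Q(Period 0) = 4108×5 + 10493×9 + 507×8 + 482×4 = 20540 + 94437 + 4056 + 1928 = 120961
ΣP(Period 0)·Q(Period 0) = 3022×5 + 14185×9 + 371×8 + 395×4 = 15110 + 127665 + 2968 + 1580 = 147323
Index = 120961 / 147323 × 100 = 82.1060

82.11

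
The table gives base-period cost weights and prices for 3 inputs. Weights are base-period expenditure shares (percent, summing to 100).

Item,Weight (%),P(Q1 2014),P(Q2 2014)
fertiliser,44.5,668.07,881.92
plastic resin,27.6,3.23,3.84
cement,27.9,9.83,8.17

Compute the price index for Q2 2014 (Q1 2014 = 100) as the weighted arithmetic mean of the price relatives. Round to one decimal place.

114.7

fertiliser: 44.5 × (881.92/668.07) = 44.5 × 1.320101 = 58.7445
plastic resin: 27.6 × (3.84/3.23) = 27.6 × 1.188854 = 32.8124
cement: 27.9 × (8.17/9.83) = 27.9 × 0.831129 = 23.1885
Index = Σ wᵢ·(p₁ᵢ/p₀ᵢ) = 58.7445 + 32.8124 + 23.1885 = 114.7454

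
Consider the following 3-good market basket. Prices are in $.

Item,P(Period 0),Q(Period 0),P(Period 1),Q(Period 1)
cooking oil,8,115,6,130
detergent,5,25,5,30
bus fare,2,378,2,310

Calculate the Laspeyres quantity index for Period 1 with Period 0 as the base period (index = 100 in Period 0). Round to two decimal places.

Laspeyres quantity index uses base-period prices as weights.
ΣP(Period 0)·Q(Period 1) = 8×130 + 5×30 + 2×310 = 1040 + 150 + 620 = 1810
ΣP(Period 0)·Q(Period 0) = 8×115 + 5×25 + 2×378 = 920 + 125 + 756 = 1801
Index = 1810 / 1801 × 100 = 100.4997

100.50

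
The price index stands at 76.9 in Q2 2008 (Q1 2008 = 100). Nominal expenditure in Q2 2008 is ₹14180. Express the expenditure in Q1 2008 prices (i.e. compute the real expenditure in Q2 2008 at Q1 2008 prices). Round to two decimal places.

18439.53

Real = Nominal ÷ (Index/100) = 14180 ÷ (76.9/100)
     = 14180 ÷ 0.769 = 18439.5319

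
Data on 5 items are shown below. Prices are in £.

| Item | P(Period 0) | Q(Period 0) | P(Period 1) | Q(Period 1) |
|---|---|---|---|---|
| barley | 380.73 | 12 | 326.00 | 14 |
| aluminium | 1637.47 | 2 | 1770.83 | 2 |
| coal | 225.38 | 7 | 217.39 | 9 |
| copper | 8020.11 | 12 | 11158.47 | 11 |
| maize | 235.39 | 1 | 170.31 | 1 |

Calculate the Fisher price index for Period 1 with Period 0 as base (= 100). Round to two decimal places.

Laspeyres component (base-period weights):
ΣP(Period 1)Q(Period 0) = 326.00×12 + 1770.83×2 + 217.39×7 + 11158.47×12 + 170.31×1 = 3912 + 3541.66 + 1521.73 + 133901.64 + 170.31 = 143047.34
ΣP(Period 0)Q(Period 0) = 380.73×12 + 1637.47×2 + 225.38×7 + 8020.11×12 + 235.39×1 = 4568.76 + 3274.94 + 1577.66 + 96241.32 + 235.39 = 105898.07
L = 143047.34 / 105898.07 × 100 = 135.0802
Paasche component (current-period weights):
ΣP(Period 1)Q(Period 1) = 326.00×14 + 1770.83×2 + 217.39×9 + 11158.47×11 + 170.31×1 = 4564 + 3541.66 + 1956.51 + 122743.17 + 170.31 = 132975.65
ΣP(Period 0)Q(Period 1) = 380.73×14 + 1637.47×2 + 225.38×9 + 8020.11×11 + 235.39×1 = 5330.22 + 3274.94 + 2028.42 + 88221.21 + 235.39 = 99090.18
P = 132975.65 / 99090.18 × 100 = 134.1966
Fisher = √(L × P) = √(135.0802 × 134.1966) = 134.6377

134.64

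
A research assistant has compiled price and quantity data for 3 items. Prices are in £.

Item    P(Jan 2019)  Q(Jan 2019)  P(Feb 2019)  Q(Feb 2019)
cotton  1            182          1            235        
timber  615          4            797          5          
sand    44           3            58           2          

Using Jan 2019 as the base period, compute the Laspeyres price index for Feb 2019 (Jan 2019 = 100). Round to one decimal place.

127.8

Laspeyres price index uses base-period quantities as weights.
ΣP(Feb 2019)·Q(Jan 2019) = 1×182 + 797×4 + 58×3 = 182 + 3188 + 174 = 3544
ΣP(Jan 2019)·Q(Jan 2019) = 1×182 + 615×4 + 44×3 = 182 + 2460 + 132 = 2774
Index = 3544 / 2774 × 100 = 127.7578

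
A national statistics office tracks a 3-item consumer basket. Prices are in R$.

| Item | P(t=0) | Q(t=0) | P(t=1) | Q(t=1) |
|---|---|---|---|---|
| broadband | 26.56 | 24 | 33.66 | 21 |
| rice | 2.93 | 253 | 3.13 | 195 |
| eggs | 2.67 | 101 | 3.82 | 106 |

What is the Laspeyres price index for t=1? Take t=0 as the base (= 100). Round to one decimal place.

120.5

Laspeyres price index uses base-period quantities as weights.
ΣP(t=1)·Q(t=0) = 33.66×24 + 3.13×253 + 3.82×101 = 807.84 + 791.89 + 385.82 = 1985.55
ΣP(t=0)·Q(t=0) = 26.56×24 + 2.93×253 + 2.67×101 = 637.44 + 741.29 + 269.67 = 1648.4
Index = 1985.55 / 1648.4 × 100 = 120.4532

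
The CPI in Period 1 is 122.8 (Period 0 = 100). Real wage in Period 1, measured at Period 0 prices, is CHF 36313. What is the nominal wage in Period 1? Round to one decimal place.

Nominal = Real × (Index/100) = 36313 × (122.8/100)
        = 36313 × 1.228 = 44592.3640

44592.4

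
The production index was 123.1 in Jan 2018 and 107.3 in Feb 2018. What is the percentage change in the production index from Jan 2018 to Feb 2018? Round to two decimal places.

-12.84%

Change = (107.3 − 123.1) / 123.1 × 100
       = -15.8 / 123.1 × 100 = -12.8351%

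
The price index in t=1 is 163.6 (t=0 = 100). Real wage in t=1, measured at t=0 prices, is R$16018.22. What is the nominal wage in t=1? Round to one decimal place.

26205.8

Nominal = Real × (Index/100) = 16018.22 × (163.6/100)
        = 16018.22 × 1.636 = 26205.8079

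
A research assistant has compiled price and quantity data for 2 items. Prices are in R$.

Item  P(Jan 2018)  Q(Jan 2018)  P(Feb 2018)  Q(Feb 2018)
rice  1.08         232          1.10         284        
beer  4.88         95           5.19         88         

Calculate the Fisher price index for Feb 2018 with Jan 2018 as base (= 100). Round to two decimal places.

104.63

Laspeyres component (base-period weights):
ΣP(Feb 2018)Q(Jan 2018) = 1.10×232 + 5.19×95 = 255.2 + 493.05 = 748.25
ΣP(Jan 2018)Q(Jan 2018) = 1.08×232 + 4.88×95 = 250.56 + 463.6 = 714.16
L = 748.25 / 714.16 × 100 = 104.7734
Paasche component (current-period weights):
ΣP(Feb 2018)Q(Feb 2018) = 1.10×284 + 5.19×88 = 312.4 + 456.72 = 769.12
ΣP(Jan 2018)Q(Feb 2018) = 1.08×284 + 4.88×88 = 306.72 + 429.44 = 736.16
P = 769.12 / 736.16 × 100 = 104.4773
Fisher = √(L × P) = √(104.7734 × 104.4773) = 104.6253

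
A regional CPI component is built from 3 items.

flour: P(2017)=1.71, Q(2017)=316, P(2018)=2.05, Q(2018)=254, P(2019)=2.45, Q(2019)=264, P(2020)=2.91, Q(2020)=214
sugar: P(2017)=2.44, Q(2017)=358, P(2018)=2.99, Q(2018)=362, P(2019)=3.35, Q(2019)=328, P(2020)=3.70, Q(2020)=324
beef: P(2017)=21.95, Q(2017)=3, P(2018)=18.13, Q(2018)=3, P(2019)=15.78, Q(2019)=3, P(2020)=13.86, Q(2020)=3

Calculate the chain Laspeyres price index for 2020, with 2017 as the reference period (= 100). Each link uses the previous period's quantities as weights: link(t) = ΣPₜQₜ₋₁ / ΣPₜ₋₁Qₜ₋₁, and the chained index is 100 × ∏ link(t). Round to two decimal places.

153.53

Link 2017→2018:
ΣP(2018)Q(2017) = 2.05×316 + 2.99×358 + 18.13×3 = 647.8 + 1070.42 + 54.39 = 1772.61
ΣP(2017)Q(2017) = 1.71×316 + 2.44×358 + 21.95×3 = 540.36 + 873.52 + 65.85 = 1479.73
link = 1772.61/1479.73 = 1.197928
Link 2018→2019:
ΣP(2019)Q(2018) = 2.45×254 + 3.35×362 + 15.78×3 = 622.3 + 1212.7 + 47.34 = 1882.34
ΣP(2018)Q(2018) = 2.05×254 + 2.99×362 + 18.13×3 = 520.7 + 1082.38 + 54.39 = 1657.47
link = 1882.34/1657.47 = 1.135671
Link 2019→2020:
ΣP(2020)Q(2019) = 2.91×264 + 3.70×328 + 13.86×3 = 768.24 + 1213.6 + 41.58 = 2023.42
ΣP(2019)Q(2019) = 2.45×264 + 3.35×328 + 15.78×3 = 646.8 + 1098.8 + 47.34 = 1792.94
link = 2023.42/1792.94 = 1.128549
Chained index = 100 × 1.197928 × 1.135671 × 1.128549 = 153.5336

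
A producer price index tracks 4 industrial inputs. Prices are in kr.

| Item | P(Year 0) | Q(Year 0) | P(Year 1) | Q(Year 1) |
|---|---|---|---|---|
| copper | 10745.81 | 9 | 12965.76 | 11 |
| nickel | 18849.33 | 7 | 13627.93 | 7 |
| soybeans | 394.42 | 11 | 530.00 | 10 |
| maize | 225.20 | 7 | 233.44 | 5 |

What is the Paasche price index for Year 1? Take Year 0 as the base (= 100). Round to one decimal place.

95.8

Paasche price index uses current-period quantities as weights.
ΣP(Year 1)·Q(Year 1) = 12965.76×11 + 13627.93×7 + 530.00×10 + 233.44×5 = 142623.36 + 95395.51 + 5300 + 1167.2 = 244486.07
ΣP(Year 0)·Q(Year 1) = 10745.81×11 + 18849.33×7 + 394.42×10 + 225.20×5 = 118203.91 + 131945.31 + 3944.2 + 1126 = 255219.42
Index = 244486.07 / 255219.42 × 100 = 95.7945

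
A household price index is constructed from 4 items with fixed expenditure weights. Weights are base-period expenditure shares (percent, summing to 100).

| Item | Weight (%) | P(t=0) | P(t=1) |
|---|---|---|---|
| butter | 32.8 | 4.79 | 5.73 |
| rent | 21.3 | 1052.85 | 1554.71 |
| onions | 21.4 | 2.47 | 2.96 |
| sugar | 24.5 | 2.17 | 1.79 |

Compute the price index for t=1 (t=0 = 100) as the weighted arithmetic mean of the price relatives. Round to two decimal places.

116.54

butter: 32.8 × (5.73/4.79) = 32.8 × 1.196242 = 39.2367
rent: 21.3 × (1554.71/1052.85) = 21.3 × 1.476668 = 31.4530
onions: 21.4 × (2.96/2.47) = 21.4 × 1.198381 = 25.6453
sugar: 24.5 × (1.79/2.17) = 24.5 × 0.824885 = 20.2097
Index = Σ wᵢ·(p₁ᵢ/p₀ᵢ) = 39.2367 + 31.4530 + 25.6453 + 20.2097 = 116.5448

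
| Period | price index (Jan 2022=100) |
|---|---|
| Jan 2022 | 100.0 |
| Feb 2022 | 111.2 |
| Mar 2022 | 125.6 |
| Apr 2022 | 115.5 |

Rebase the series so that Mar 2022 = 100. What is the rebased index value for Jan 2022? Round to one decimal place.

79.6

Rebased(Jan 2022) = 100.0 / 125.6 × 100 = 79.6178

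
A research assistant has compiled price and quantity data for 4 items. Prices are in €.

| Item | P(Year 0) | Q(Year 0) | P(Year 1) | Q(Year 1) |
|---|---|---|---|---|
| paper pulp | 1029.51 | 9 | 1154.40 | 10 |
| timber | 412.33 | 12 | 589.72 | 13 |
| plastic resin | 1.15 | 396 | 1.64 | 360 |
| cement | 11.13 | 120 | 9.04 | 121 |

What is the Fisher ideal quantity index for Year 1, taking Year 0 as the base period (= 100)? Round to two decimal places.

Laspeyres component (base-period weights):
ΣP(Year 0)Q(Year 1) = 1029.51×10 + 412.33×13 + 1.15×360 + 11.13×121 = 10295.1 + 5360.29 + 414 + 1346.73 = 17416.12
ΣP(Year 0)Q(Year 0) = 1029.51×9 + 412.33×12 + 1.15×396 + 11.13×120 = 9265.59 + 4947.96 + 455.4 + 1335.6 = 16004.55
L = 17416.12 / 16004.55 × 100 = 108.8198
Paasche component (current-period weights):
ΣP(Year 1)Q(Year 1) = 1154.40×10 + 589.72×13 + 1.64×360 + 9.04×121 = 11544 + 7666.36 + 590.4 + 1093.84 = 20894.6
ΣP(Year 1)Q(Year 0) = 1154.40×9 + 589.72×12 + 1.64×396 + 9.04×120 = 10389.6 + 7076.64 + 649.44 + 1084.8 = 19200.48
P = 20894.6 / 19200.48 × 100 = 108.8233
Fisher = √(L × P) = √(108.8198 × 108.8233) = 108.8216

108.82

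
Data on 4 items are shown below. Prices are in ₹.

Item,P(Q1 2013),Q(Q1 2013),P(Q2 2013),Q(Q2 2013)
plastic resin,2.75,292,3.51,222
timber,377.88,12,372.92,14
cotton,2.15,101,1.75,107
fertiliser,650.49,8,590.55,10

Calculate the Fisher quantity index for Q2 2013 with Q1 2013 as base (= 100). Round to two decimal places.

Laspeyres component (base-period weights):
ΣP(Q1 2013)Q(Q2 2013) = 2.75×222 + 377.88×14 + 2.15×107 + 650.49×10 = 610.5 + 5290.32 + 230.05 + 6504.9 = 12635.77
ΣP(Q1 2013)Q(Q1 2013) = 2.75×292 + 377.88×12 + 2.15×101 + 650.49×8 = 803 + 4534.56 + 217.15 + 5203.92 = 10758.63
L = 12635.77 / 10758.63 × 100 = 117.4478
Paasche component (current-period weights):
ΣP(Q2 2013)Q(Q2 2013) = 3.51×222 + 372.92×14 + 1.75×107 + 590.55×10 = 779.22 + 5220.88 + 187.25 + 5905.5 = 12092.85
ΣP(Q2 2013)Q(Q1 2013) = 3.51×292 + 372.92×12 + 1.75×101 + 590.55×8 = 1024.92 + 4475.04 + 176.75 + 4724.4 = 10401.11
P = 12092.85 / 10401.11 × 100 = 116.2650
Fisher = √(L × P) = √(117.4478 × 116.2650) = 116.8549

116.85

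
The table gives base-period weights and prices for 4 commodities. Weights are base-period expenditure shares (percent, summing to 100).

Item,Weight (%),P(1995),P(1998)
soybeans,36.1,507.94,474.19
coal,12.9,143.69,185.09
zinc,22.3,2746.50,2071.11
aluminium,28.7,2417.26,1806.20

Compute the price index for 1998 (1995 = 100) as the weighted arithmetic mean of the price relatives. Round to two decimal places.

soybeans: 36.1 × (474.19/507.94) = 36.1 × 0.933555 = 33.7013
coal: 12.9 × (185.09/143.69) = 12.9 × 1.288120 = 16.6168
zinc: 22.3 × (2071.11/2746.50) = 22.3 × 0.754091 = 16.8162
aluminium: 28.7 × (1806.20/2417.26) = 28.7 × 0.747210 = 21.4449
Index = Σ wᵢ·(p₁ᵢ/p₀ᵢ) = 33.7013 + 16.6168 + 16.8162 + 21.4449 = 88.5792

88.58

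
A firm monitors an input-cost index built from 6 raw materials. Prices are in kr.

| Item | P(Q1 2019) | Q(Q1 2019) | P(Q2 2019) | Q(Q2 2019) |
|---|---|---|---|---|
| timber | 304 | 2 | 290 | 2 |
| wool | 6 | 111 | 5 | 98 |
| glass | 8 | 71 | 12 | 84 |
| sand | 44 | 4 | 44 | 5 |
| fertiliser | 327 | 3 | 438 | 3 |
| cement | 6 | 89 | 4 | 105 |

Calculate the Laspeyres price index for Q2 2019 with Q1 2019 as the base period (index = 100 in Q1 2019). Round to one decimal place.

108.5

Laspeyres price index uses base-period quantities as weights.
ΣP(Q2 2019)·Q(Q1 2019) = 290×2 + 5×111 + 12×71 + 44×4 + 438×3 + 4×89 = 580 + 555 + 852 + 176 + 1314 + 356 = 3833
ΣP(Q1 2019)·Q(Q1 2019) = 304×2 + 6×111 + 8×71 + 44×4 + 327×3 + 6×89 = 608 + 666 + 568 + 176 + 981 + 534 = 3533
Index = 3833 / 3533 × 100 = 108.4914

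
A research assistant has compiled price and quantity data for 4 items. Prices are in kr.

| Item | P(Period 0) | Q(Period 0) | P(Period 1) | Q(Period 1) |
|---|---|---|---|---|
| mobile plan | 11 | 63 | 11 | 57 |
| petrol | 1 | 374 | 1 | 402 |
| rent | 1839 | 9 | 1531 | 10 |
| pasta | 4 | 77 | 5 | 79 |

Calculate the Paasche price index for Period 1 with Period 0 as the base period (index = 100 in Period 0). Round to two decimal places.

Paasche price index uses current-period quantities as weights.
ΣP(Period 1)·Q(Period 1) = 11×57 + 1×402 + 1531×10 + 5×79 = 627 + 402 + 15310 + 395 = 16734
ΣP(Period 0)·Q(Period 1) = 11×57 + 1×402 + 1839×10 + 4×79 = 627 + 402 + 18390 + 316 = 19735
Index = 16734 / 19735 × 100 = 84.7935

84.79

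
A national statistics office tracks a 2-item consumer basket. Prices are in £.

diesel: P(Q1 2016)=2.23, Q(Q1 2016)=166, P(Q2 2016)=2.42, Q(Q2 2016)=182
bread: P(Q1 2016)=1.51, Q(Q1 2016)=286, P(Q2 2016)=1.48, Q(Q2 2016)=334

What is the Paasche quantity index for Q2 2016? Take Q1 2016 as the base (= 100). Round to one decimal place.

Paasche quantity index uses current-period prices as weights.
ΣP(Q2 2016)·Q(Q2 2016) = 2.42×182 + 1.48×334 = 440.44 + 494.32 = 934.76
ΣP(Q2 2016)·Q(Q1 2016) = 2.42×166 + 1.48×286 = 401.72 + 423.28 = 825
Index = 934.76 / 825 × 100 = 113.3042

113.3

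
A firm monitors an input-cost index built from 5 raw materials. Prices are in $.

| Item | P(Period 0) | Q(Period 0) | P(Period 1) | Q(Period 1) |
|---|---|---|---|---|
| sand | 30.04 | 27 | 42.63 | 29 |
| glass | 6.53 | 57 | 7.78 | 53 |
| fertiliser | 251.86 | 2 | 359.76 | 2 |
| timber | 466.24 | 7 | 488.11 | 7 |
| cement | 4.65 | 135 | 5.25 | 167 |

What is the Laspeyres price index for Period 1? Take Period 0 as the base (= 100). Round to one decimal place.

115.4

Laspeyres price index uses base-period quantities as weights.
ΣP(Period 1)·Q(Period 0) = 42.63×27 + 7.78×57 + 359.76×2 + 488.11×7 + 5.25×135 = 1151.01 + 443.46 + 719.52 + 3416.77 + 708.75 = 6439.51
ΣP(Period 0)·Q(Period 0) = 30.04×27 + 6.53×57 + 251.86×2 + 466.24×7 + 4.65×135 = 811.08 + 372.21 + 503.72 + 3263.68 + 627.75 = 5578.44
Index = 6439.51 / 5578.44 × 100 = 115.4357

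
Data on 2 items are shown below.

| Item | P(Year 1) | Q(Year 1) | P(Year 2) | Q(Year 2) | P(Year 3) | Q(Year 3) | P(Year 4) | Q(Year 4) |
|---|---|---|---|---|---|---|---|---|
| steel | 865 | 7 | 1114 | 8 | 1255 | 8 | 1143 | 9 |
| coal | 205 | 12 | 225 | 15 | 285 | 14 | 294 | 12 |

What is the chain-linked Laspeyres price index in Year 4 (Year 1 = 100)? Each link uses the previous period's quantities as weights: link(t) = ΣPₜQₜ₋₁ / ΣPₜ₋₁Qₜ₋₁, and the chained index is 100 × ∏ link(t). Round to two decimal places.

135.75

Link Year 1→Year 2:
ΣP(Year 2)Q(Year 1) = 1114×7 + 225×12 = 7798 + 2700 = 10498
ΣP(Year 1)Q(Year 1) = 865×7 + 205×12 = 6055 + 2460 = 8515
link = 10498/8515 = 1.232883
Link Year 2→Year 3:
ΣP(Year 3)Q(Year 2) = 1255×8 + 285×15 = 10040 + 4275 = 14315
ΣP(Year 2)Q(Year 2) = 1114×8 + 225×15 = 8912 + 3375 = 12287
link = 14315/12287 = 1.165052
Link Year 3→Year 4:
ΣP(Year 4)Q(Year 3) = 1143×8 + 294×14 = 9144 + 4116 = 13260
ΣP(Year 3)Q(Year 3) = 1255×8 + 285×14 = 10040 + 3990 = 14030
link = 13260/14030 = 0.945118
Chained index = 100 × 1.232883 × 1.165052 × 0.945118 = 135.7542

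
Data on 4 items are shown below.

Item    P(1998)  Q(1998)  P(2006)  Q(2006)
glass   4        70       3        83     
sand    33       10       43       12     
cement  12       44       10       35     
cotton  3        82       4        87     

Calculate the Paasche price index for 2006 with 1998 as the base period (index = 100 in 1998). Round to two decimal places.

Paasche price index uses current-period quantities as weights.
ΣP(2006)·Q(2006) = 3×83 + 43×12 + 10×35 + 4×87 = 249 + 516 + 350 + 348 = 1463
ΣP(1998)·Q(2006) = 4×83 + 33×12 + 12×35 + 3×87 = 332 + 396 + 420 + 261 = 1409
Index = 1463 / 1409 × 100 = 103.8325

103.83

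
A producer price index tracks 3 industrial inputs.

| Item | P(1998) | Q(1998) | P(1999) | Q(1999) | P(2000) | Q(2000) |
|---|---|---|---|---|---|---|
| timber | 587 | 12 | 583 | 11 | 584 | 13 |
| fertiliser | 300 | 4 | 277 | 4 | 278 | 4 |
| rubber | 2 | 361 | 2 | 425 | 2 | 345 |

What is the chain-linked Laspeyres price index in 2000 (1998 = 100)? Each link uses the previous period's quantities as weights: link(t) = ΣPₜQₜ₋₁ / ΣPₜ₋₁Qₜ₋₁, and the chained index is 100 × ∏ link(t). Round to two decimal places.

98.61

Link 1998→1999:
ΣP(1999)Q(1998) = 583×12 + 277×4 + 2×361 = 6996 + 1108 + 722 = 8826
ΣP(1998)Q(1998) = 587×12 + 300×4 + 2×361 = 7044 + 1200 + 722 = 8966
link = 8826/8966 = 0.984385
Link 1999→2000:
ΣP(2000)Q(1999) = 584×11 + 278×4 + 2×425 = 6424 + 1112 + 850 = 8386
ΣP(1999)Q(1999) = 583×11 + 277×4 + 2×425 = 6413 + 1108 + 850 = 8371
link = 8386/8371 = 1.001792
Chained index = 100 × 0.984385 × 1.001792 = 98.6149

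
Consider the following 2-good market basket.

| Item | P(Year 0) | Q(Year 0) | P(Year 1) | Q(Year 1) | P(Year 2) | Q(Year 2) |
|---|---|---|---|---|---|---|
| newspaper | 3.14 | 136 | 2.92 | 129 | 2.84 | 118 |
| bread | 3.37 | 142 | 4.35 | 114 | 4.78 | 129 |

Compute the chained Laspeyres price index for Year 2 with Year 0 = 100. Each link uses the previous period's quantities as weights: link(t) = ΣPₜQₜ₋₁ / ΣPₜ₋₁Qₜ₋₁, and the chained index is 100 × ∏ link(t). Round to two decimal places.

Link Year 0→Year 1:
ΣP(Year 1)Q(Year 0) = 2.92×136 + 4.35×142 = 397.12 + 617.7 = 1014.82
ΣP(Year 0)Q(Year 0) = 3.14×136 + 3.37×142 = 427.04 + 478.54 = 905.58
link = 1014.82/905.58 = 1.120630
Link Year 1→Year 2:
ΣP(Year 2)Q(Year 1) = 2.84×129 + 4.78×114 = 366.36 + 544.92 = 911.28
ΣP(Year 1)Q(Year 1) = 2.92×129 + 4.35×114 = 376.68 + 495.9 = 872.58
link = 911.28/872.58 = 1.044351
Chained index = 100 × 1.120630 × 1.044351 = 117.0331

117.03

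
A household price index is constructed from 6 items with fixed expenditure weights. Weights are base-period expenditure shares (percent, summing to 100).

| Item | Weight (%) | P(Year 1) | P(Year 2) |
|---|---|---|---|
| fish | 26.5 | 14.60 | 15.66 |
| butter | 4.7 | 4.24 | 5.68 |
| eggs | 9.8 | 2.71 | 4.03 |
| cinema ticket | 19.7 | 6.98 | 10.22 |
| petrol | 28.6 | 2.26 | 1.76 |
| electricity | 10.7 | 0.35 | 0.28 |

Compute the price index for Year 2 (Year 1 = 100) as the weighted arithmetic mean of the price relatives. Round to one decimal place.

109.0

fish: 26.5 × (15.66/14.60) = 26.5 × 1.072603 = 28.4240
butter: 4.7 × (5.68/4.24) = 4.7 × 1.339623 = 6.2962
eggs: 9.8 × (4.03/2.71) = 9.8 × 1.487085 = 14.5734
cinema ticket: 19.7 × (10.22/6.98) = 19.7 × 1.464183 = 28.8444
petrol: 28.6 × (1.76/2.26) = 28.6 × 0.778761 = 22.2726
electricity: 10.7 × (0.28/0.35) = 10.7 × 0.800000 = 8.5600
Index = Σ wᵢ·(p₁ᵢ/p₀ᵢ) = 28.4240 + 6.2962 + 14.5734 + 28.8444 + 22.2726 + 8.5600 = 108.9706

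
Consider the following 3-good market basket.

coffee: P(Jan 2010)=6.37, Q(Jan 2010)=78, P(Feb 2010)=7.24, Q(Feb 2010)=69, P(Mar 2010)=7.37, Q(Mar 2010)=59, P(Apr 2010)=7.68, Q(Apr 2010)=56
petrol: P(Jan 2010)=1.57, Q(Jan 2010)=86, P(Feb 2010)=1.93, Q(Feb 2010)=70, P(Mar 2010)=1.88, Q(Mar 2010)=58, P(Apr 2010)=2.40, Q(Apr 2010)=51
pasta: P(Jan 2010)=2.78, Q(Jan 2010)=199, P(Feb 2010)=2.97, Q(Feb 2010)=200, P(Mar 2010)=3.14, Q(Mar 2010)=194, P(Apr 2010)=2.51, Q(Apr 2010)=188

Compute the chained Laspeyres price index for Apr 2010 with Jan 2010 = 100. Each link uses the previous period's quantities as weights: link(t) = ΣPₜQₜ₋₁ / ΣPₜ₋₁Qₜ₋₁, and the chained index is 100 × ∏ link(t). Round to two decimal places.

107.75

Link Jan 2010→Feb 2010:
ΣP(Feb 2010)Q(Jan 2010) = 7.24×78 + 1.93×86 + 2.97×199 = 564.72 + 165.98 + 591.03 = 1321.73
ΣP(Jan 2010)Q(Jan 2010) = 6.37×78 + 1.57×86 + 2.78×199 = 496.86 + 135.02 + 553.22 = 1185.1
link = 1321.73/1185.1 = 1.115290
Link Feb 2010→Mar 2010:
ΣP(Mar 2010)Q(Feb 2010) = 7.37×69 + 1.88×70 + 3.14×200 = 508.53 + 131.6 + 628 = 1268.13
ΣP(Feb 2010)Q(Feb 2010) = 7.24×69 + 1.93×70 + 2.97×200 = 499.56 + 135.1 + 594 = 1228.66
link = 1268.13/1228.66 = 1.032124
Link Mar 2010→Apr 2010:
ΣP(Apr 2010)Q(Mar 2010) = 7.68×59 + 2.40×58 + 2.51×194 = 453.12 + 139.2 + 486.94 = 1079.26
ΣP(Mar 2010)Q(Mar 2010) = 7.37×59 + 1.88×58 + 3.14×194 = 434.83 + 109.04 + 609.16 = 1153.03
link = 1079.26/1153.03 = 0.936021
Chained index = 100 × 1.115290 × 1.032124 × 0.936021 = 107.7470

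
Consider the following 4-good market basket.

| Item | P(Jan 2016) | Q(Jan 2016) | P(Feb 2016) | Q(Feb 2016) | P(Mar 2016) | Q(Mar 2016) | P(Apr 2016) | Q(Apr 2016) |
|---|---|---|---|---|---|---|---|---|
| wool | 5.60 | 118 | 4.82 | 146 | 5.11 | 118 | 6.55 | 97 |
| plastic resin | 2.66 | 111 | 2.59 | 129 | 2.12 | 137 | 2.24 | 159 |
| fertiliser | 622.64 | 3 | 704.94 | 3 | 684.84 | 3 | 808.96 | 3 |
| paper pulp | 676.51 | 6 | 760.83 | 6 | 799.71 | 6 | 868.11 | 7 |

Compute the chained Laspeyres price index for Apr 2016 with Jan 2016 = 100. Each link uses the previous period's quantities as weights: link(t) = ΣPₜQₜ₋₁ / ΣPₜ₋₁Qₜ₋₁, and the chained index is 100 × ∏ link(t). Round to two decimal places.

125.65

Link Jan 2016→Feb 2016:
ΣP(Feb 2016)Q(Jan 2016) = 4.82×118 + 2.59×111 + 704.94×3 + 760.83×6 = 568.76 + 287.49 + 2114.82 + 4564.98 = 7536.05
ΣP(Jan 2016)Q(Jan 2016) = 5.60×118 + 2.66×111 + 622.64×3 + 676.51×6 = 660.8 + 295.26 + 1867.92 + 4059.06 = 6883.04
link = 7536.05/6883.04 = 1.094872
Link Feb 2016→Mar 2016:
ΣP(Mar 2016)Q(Feb 2016) = 5.11×146 + 2.12×129 + 684.84×3 + 799.71×6 = 746.06 + 273.48 + 2054.52 + 4798.26 = 7872.32
ΣP(Feb 2016)Q(Feb 2016) = 4.82×146 + 2.59×129 + 704.94×3 + 760.83×6 = 703.72 + 334.11 + 2114.82 + 4564.98 = 7717.63
link = 7872.32/7717.63 = 1.020044
Link Mar 2016→Apr 2016:
ΣP(Apr 2016)Q(Mar 2016) = 6.55×118 + 2.24×137 + 808.96×3 + 868.11×6 = 772.9 + 306.88 + 2426.88 + 5208.66 = 8715.32
ΣP(Mar 2016)Q(Mar 2016) = 5.11×118 + 2.12×137 + 684.84×3 + 799.71×6 = 602.98 + 290.44 + 2054.52 + 4798.26 = 7746.2
link = 8715.32/7746.2 = 1.125109
Chained index = 100 × 1.094872 × 1.020044 × 1.125109 = 125.6542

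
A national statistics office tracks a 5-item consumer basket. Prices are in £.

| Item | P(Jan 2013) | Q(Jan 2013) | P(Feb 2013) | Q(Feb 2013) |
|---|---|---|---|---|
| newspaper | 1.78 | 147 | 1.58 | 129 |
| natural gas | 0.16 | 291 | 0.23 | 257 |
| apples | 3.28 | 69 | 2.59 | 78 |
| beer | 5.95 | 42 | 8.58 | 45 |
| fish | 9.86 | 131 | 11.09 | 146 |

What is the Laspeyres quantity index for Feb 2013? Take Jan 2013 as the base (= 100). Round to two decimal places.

Laspeyres quantity index uses base-period prices as weights.
ΣP(Jan 2013)·Q(Feb 2013) = 1.78×129 + 0.16×257 + 3.28×78 + 5.95×45 + 9.86×146 = 229.62 + 41.12 + 255.84 + 267.75 + 1439.56 = 2233.89
ΣP(Jan 2013)·Q(Jan 2013) = 1.78×147 + 0.16×291 + 3.28×69 + 5.95×42 + 9.86×131 = 261.66 + 46.56 + 226.32 + 249.9 + 1291.66 = 2076.1
Index = 2233.89 / 2076.1 × 100 = 107.6003

107.60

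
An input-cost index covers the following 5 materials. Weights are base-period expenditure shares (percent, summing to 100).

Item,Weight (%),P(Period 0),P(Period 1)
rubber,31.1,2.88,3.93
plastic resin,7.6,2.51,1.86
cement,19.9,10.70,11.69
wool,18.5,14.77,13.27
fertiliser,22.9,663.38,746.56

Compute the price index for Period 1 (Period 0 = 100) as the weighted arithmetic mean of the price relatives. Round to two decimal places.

rubber: 31.1 × (3.93/2.88) = 31.1 × 1.364583 = 42.4385
plastic resin: 7.6 × (1.86/2.51) = 7.6 × 0.741036 = 5.6319
cement: 19.9 × (11.69/10.70) = 19.9 × 1.092523 = 21.7412
wool: 18.5 × (13.27/14.77) = 18.5 × 0.898443 = 16.6212
fertiliser: 22.9 × (746.56/663.38) = 22.9 × 1.125388 = 25.7714
Index = Σ wᵢ·(p₁ᵢ/p₀ᵢ) = 42.4385 + 5.6319 + 21.7412 + 16.6212 + 25.7714 = 112.2042

112.20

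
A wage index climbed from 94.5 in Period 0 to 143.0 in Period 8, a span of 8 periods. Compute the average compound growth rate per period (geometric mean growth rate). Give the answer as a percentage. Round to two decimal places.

Growth factor = (143.0/94.5)^(1/8) = (1.513228)^(1/8) = 1.053145
Growth rate = 1.053145 − 1 = 0.053145 = 5.3145%

5.31%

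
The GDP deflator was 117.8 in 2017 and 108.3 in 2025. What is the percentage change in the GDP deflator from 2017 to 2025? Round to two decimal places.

-8.06%

Change = (108.3 − 117.8) / 117.8 × 100
       = -9.5 / 117.8 × 100 = -8.0645%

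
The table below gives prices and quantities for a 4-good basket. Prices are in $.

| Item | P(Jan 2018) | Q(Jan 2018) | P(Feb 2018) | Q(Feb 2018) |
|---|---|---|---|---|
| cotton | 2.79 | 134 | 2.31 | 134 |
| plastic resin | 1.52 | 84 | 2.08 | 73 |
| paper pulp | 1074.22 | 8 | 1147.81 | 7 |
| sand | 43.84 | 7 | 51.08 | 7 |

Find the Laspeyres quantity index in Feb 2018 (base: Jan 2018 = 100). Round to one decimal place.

Laspeyres quantity index uses base-period prices as weights.
ΣP(Jan 2018)·Q(Feb 2018) = 2.79×134 + 1.52×73 + 1074.22×7 + 43.84×7 = 373.86 + 110.96 + 7519.54 + 306.88 = 8311.24
ΣP(Jan 2018)·Q(Jan 2018) = 2.79×134 + 1.52×84 + 1074.22×8 + 43.84×7 = 373.86 + 127.68 + 8593.76 + 306.88 = 9402.18
Index = 8311.24 / 9402.18 × 100 = 88.3969

88.4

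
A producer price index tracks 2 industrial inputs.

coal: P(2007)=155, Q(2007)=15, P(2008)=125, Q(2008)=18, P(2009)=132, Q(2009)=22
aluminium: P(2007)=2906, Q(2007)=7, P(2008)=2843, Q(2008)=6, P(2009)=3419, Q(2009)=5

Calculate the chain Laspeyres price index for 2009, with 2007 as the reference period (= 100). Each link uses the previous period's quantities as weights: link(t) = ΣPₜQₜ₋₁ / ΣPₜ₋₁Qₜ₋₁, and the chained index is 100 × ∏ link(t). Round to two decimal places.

Link 2007→2008:
ΣP(2008)Q(2007) = 125×15 + 2843×7 = 1875 + 19901 = 21776
ΣP(2007)Q(2007) = 155×15 + 2906×7 = 2325 + 20342 = 22667
link = 21776/22667 = 0.960692
Link 2008→2009:
ΣP(2009)Q(2008) = 132×18 + 3419×6 = 2376 + 20514 = 22890
ΣP(2008)Q(2008) = 125×18 + 2843×6 = 2250 + 17058 = 19308
link = 22890/19308 = 1.185519
Chained index = 100 × 0.960692 × 1.185519 = 113.8918

113.89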